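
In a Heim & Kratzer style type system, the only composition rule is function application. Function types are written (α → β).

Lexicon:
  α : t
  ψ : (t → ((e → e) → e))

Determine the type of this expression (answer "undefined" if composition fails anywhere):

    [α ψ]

[α ψ]: (t → ((e → e) → e)) applied to t yields ((e → e) → e).

((e → e) → e)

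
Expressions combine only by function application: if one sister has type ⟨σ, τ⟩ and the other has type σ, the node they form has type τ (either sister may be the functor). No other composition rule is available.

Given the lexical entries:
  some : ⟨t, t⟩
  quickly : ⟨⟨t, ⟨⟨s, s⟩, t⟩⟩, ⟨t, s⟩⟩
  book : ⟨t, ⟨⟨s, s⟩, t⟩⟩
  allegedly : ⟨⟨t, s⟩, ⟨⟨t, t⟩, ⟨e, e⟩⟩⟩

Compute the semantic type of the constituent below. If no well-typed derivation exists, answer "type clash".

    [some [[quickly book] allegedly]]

⟨e, e⟩

[quickly book]: functor quickly : ⟨⟨t, ⟨⟨s, s⟩, t⟩⟩, ⟨t, s⟩⟩, argument book : ⟨t, ⟨⟨s, s⟩, t⟩⟩; result ⟨t, s⟩.
[[quickly book] allegedly]: functor allegedly : ⟨⟨t, s⟩, ⟨⟨t, t⟩, ⟨e, e⟩⟩⟩, argument [quickly book] : ⟨t, s⟩; result ⟨⟨t, t⟩, ⟨e, e⟩⟩.
[some [[quickly book] allegedly]]: functor [[quickly book] allegedly] : ⟨⟨t, t⟩, ⟨e, e⟩⟩, argument some : ⟨t, t⟩; result ⟨e, e⟩.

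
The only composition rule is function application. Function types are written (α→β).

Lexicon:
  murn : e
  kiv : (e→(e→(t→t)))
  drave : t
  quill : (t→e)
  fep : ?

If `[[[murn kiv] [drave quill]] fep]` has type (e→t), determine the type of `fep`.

[[[murn kiv] [drave quill]] fep] must have type (e→t). The sister [[murn kiv] [drave quill]] has type (t→t); that is not a function onto (e→t), so fep must be the functor, of type ((t→t)→(e→t)).

((t→t)→(e→t))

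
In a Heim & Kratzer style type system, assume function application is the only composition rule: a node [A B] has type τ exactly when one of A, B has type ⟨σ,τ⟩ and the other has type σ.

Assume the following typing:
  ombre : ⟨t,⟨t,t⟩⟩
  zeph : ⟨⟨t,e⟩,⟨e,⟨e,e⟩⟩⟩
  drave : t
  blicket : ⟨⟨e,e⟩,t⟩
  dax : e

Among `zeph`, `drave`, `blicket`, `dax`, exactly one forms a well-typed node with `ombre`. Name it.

drave

zeph : ⟨⟨t,e⟩,⟨e,⟨e,e⟩⟩⟩ — no; ombre wants t, and zeph wants ⟨t,e⟩.
drave — combines: ombre : ⟨t,⟨t,t⟩⟩ takes drave : t as argument, giving ⟨t,t⟩.
blicket : ⟨⟨e,e⟩,t⟩ — no; ombre wants t, and blicket wants ⟨e,e⟩.
dax : e — no; ombre wants t, and dax wants nothing (atomic).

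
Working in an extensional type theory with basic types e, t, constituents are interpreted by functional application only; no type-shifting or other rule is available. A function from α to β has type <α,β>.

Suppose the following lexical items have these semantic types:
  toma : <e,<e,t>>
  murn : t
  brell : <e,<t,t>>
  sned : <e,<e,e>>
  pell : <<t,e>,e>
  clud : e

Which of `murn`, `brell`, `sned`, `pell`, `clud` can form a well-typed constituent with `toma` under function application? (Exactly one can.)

clud

murn : t — no; toma wants e, and murn wants nothing (atomic).
brell : <e,<t,t>> — no; toma wants e, and brell wants e.
sned : <e,<e,e>> — no; toma wants e, and sned wants e.
pell : <<t,e>,e> — no; toma wants e, and pell wants <t,e>.
clud — combines: toma : <e,<e,t>> takes clud : e as argument, giving <e,t>.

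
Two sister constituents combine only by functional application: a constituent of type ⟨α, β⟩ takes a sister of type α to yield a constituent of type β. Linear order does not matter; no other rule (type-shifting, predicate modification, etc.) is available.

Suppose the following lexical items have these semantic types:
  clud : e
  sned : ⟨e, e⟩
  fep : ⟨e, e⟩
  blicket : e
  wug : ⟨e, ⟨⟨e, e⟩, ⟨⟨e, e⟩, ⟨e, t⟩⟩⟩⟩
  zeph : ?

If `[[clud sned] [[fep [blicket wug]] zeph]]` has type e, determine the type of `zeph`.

For [[clud sned] [[fep [blicket wug]] zeph]] to have type e with [clud sned] of type e, [[fep [blicket wug]] zeph] must be the function: [[fep [blicket wug]] zeph] : ⟨e, e⟩.
For [[fep [blicket wug]] zeph] to have type ⟨e, e⟩ with [fep [blicket wug]] of type ⟨⟨e, e⟩, ⟨e, t⟩⟩, zeph must be the function: zeph : ⟨⟨⟨e, e⟩, ⟨e, t⟩⟩, ⟨e, e⟩⟩.

⟨⟨⟨e, e⟩, ⟨e, t⟩⟩, ⟨e, e⟩⟩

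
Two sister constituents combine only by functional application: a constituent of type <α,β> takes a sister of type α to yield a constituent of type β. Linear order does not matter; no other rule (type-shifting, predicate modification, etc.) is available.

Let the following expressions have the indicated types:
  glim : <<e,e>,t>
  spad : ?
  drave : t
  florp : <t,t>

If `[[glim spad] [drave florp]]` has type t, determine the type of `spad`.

[[glim spad] [drave florp]] is required to be t. [drave florp] : t cannot yield t as functor, so [glim spad] : <t,t>.
[glim spad] is required to be <t,t>. glim : <<e,e>,t> cannot yield <t,t> as functor, so spad : <<<e,e>,t>,<t,t>>.

<<<e,e>,t>,<t,t>>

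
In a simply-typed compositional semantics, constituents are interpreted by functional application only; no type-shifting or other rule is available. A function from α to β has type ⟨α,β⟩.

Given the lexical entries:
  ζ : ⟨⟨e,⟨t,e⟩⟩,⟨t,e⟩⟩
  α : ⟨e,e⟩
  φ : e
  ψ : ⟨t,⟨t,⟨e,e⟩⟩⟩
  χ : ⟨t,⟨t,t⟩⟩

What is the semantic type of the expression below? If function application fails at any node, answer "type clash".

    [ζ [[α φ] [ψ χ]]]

type clash

[α φ]: functor α : ⟨e,e⟩, argument φ : e; result e.
[ψ χ]: ⟨t,⟨t,⟨e,e⟩⟩⟩ with ⟨t,⟨t,t⟩⟩ — neither is a function whose domain matches the other; composition fails here.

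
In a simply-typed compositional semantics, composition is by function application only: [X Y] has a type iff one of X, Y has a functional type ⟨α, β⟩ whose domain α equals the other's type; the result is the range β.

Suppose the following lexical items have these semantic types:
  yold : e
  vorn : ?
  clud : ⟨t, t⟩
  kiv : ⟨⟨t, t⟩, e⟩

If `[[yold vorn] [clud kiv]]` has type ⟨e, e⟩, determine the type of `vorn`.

[[yold vorn] [clud kiv]] is required to be ⟨e, e⟩. [clud kiv] : e cannot yield ⟨e, e⟩ as functor, so [yold vorn] : ⟨e, ⟨e, e⟩⟩.
[yold vorn] is required to be ⟨e, ⟨e, e⟩⟩. yold : e cannot yield ⟨e, ⟨e, e⟩⟩ as functor, so vorn : ⟨e, ⟨e, ⟨e, e⟩⟩⟩.

⟨e, ⟨e, ⟨e, e⟩⟩⟩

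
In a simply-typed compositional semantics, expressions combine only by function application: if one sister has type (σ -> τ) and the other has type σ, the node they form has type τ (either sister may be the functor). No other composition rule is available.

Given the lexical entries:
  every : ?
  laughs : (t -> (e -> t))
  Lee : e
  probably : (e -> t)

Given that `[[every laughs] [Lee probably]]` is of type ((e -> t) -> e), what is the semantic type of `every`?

At [[every laughs] [Lee probably]] (required: ((e -> t) -> e)): [Lee probably] is t, which is not a function with range ((e -> t) -> e); hence [every laughs] is the functor — type (t -> ((e -> t) -> e)).
At [every laughs] (required: (t -> ((e -> t) -> e))): laughs is (t -> (e -> t)), which is not a function with range (t -> ((e -> t) -> e)); hence every is the functor — type ((t -> (e -> t)) -> (t -> ((e -> t) -> e))).

((t -> (e -> t)) -> (t -> ((e -> t) -> e)))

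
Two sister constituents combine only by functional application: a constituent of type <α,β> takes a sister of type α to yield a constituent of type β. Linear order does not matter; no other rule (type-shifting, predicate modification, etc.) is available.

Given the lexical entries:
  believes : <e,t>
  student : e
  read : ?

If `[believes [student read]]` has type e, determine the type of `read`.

At [believes [student read]] (required: e): believes is <e,t>, which is not a function with range e; hence [student read] is the functor — type <<e,t>,e>.
At [student read] (required: <<e,t>,e>): student is e, which is not a function with range <<e,t>,e>; hence read is the functor — type <e,<<e,t>,e>>.

<e,<<e,t>,e>>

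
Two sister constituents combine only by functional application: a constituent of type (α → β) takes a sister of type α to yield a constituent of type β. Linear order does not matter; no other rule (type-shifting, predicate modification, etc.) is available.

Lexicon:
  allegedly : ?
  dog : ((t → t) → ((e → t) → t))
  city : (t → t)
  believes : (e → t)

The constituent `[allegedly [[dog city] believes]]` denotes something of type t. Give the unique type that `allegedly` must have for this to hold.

(t → t)

At [allegedly [[dog city] believes]] (required: t): [[dog city] believes] is t, which is not a function with range t; hence allegedly is the functor — type (t → t).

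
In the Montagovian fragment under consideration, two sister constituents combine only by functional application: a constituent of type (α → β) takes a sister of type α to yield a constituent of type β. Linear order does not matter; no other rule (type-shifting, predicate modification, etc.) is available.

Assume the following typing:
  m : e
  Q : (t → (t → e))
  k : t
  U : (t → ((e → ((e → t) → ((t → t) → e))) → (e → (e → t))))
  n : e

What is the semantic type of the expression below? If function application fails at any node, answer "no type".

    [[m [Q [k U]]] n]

[k U]: (t → ((e → ((e → t) → ((t → t) → e))) → (e → (e → t)))) applied to t yields ((e → ((e → t) → ((t → t) → e))) → (e → (e → t))).
[Q [k U]]: (t → (t → e)) and ((e → ((e → t) → ((t → t) → e))) → (e → (e → t))) cannot combine by function application — type clash.

no type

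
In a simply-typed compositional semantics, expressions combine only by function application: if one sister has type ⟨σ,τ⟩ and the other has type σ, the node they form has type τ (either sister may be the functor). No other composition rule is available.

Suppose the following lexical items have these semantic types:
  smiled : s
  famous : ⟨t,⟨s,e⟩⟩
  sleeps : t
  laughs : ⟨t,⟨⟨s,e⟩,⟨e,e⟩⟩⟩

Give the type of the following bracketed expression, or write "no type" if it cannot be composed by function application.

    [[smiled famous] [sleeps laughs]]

[smiled famous]: s and ⟨t,⟨s,e⟩⟩ cannot combine by function application — type clash.

no type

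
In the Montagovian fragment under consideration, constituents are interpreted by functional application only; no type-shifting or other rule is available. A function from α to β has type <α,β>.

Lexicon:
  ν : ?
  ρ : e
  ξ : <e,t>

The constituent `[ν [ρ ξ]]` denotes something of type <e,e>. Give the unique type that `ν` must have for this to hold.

For [ν [ρ ξ]] to have type <e,e> with [ρ ξ] of type t, ν must be the function: ν : <t,<e,e>>.

<t,<e,e>>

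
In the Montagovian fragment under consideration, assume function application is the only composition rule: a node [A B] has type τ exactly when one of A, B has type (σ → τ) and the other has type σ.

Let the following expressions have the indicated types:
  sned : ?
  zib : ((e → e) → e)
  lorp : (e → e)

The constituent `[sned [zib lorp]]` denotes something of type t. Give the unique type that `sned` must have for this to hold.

At [sned [zib lorp]] (required: t): [zib lorp] is e, which is not a function with range t; hence sned is the functor — type (e → t).

(e → t)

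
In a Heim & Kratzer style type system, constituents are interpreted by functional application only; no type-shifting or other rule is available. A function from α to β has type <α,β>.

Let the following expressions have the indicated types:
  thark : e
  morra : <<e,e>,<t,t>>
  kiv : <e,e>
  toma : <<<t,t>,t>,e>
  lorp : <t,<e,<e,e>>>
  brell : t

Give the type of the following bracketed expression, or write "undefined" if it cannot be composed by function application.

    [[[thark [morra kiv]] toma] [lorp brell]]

[morra kiv]: functor morra : <<e,e>,<t,t>>, argument kiv : <e,e>; result <t,t>.
[thark [morra kiv]]: e and <t,t> cannot combine by function application — type clash.

undefined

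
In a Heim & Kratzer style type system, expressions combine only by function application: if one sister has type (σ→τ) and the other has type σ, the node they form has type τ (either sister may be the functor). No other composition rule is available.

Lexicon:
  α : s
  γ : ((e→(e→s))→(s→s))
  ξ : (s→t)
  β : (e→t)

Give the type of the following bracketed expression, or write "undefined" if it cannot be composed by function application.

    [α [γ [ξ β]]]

[ξ β]: (s→t) with (e→t) — neither is a function whose domain matches the other; composition fails here.

undefined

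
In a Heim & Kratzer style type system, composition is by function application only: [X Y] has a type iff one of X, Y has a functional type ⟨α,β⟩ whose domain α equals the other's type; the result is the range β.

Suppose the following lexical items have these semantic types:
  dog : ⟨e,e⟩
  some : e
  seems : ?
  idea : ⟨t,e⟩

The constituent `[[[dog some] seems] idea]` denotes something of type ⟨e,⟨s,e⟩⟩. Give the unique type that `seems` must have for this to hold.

At [[[dog some] seems] idea] (required: ⟨e,⟨s,e⟩⟩): idea is ⟨t,e⟩, which is not a function with range ⟨e,⟨s,e⟩⟩; hence [[dog some] seems] is the functor — type ⟨⟨t,e⟩,⟨e,⟨s,e⟩⟩⟩.
At [[dog some] seems] (required: ⟨⟨t,e⟩,⟨e,⟨s,e⟩⟩⟩): [dog some] is e, which is not a function with range ⟨⟨t,e⟩,⟨e,⟨s,e⟩⟩⟩; hence seems is the functor — type ⟨e,⟨⟨t,e⟩,⟨e,⟨s,e⟩⟩⟩⟩.

⟨e,⟨⟨t,e⟩,⟨e,⟨s,e⟩⟩⟩⟩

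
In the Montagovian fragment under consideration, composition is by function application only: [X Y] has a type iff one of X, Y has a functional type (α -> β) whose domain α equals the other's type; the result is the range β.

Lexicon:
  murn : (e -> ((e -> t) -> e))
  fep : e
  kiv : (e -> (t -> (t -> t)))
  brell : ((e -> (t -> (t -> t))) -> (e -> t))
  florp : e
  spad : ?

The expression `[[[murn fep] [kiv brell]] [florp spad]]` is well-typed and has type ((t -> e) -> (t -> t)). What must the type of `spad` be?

(e -> (e -> ((t -> e) -> (t -> t))))

[[[murn fep] [kiv brell]] [florp spad]] is required to be ((t -> e) -> (t -> t)). [[murn fep] [kiv brell]] : e cannot yield ((t -> e) -> (t -> t)) as functor, so [florp spad] : (e -> ((t -> e) -> (t -> t))).
[florp spad] is required to be (e -> ((t -> e) -> (t -> t))). florp : e cannot yield (e -> ((t -> e) -> (t -> t))) as functor, so spad : (e -> (e -> ((t -> e) -> (t -> t)))).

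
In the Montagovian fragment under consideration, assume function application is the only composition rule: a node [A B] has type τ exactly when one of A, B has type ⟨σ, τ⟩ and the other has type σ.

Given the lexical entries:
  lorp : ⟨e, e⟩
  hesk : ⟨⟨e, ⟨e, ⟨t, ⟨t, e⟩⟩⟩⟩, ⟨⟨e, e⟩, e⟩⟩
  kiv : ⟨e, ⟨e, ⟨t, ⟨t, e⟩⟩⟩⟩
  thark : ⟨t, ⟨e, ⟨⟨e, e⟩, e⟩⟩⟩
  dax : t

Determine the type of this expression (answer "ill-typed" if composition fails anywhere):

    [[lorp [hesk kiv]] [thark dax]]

[hesk kiv]: ⟨⟨e, ⟨e, ⟨t, ⟨t, e⟩⟩⟩⟩, ⟨⟨e, e⟩, e⟩⟩ applied to ⟨e, ⟨e, ⟨t, ⟨t, e⟩⟩⟩⟩ yields ⟨⟨e, e⟩, e⟩.
[lorp [hesk kiv]]: ⟨⟨e, e⟩, e⟩ applied to ⟨e, e⟩ yields e.
[thark dax]: ⟨t, ⟨e, ⟨⟨e, e⟩, e⟩⟩⟩ applied to t yields ⟨e, ⟨⟨e, e⟩, e⟩⟩.
[[lorp [hesk kiv]] [thark dax]]: ⟨e, ⟨⟨e, e⟩, e⟩⟩ applied to e yields ⟨⟨e, e⟩, e⟩.

⟨⟨e, e⟩, e⟩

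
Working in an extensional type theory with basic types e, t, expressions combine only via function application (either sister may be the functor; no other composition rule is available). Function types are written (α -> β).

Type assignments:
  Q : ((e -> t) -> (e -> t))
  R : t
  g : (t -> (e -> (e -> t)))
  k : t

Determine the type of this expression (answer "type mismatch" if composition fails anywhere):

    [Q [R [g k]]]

[g k]: (t -> (e -> (e -> t))) applied to t yields (e -> (e -> t)).
[R [g k]]: t with (e -> (e -> t)) — neither is a function whose domain matches the other; composition fails here.

type mismatch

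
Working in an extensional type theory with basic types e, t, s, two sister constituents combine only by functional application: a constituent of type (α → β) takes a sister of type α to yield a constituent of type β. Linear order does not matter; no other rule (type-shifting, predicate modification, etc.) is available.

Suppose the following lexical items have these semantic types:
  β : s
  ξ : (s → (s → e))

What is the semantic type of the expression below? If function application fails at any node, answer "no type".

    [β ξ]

At [β ξ], ξ : (s → (s → e)) takes β : s, giving (s → e).

(s → e)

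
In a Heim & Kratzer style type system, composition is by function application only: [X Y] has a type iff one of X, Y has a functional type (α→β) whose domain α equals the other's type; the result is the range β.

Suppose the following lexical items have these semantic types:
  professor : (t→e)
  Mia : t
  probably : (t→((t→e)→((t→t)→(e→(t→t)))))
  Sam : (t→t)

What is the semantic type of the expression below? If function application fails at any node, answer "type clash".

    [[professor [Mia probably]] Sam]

[Mia probably]: functor probably : (t→((t→e)→((t→t)→(e→(t→t))))), argument Mia : t; result ((t→e)→((t→t)→(e→(t→t)))).
[professor [Mia probably]]: functor [Mia probably] : ((t→e)→((t→t)→(e→(t→t)))), argument professor : (t→e); result ((t→t)→(e→(t→t))).
[[professor [Mia probably]] Sam]: functor [professor [Mia probably]] : ((t→t)→(e→(t→t))), argument Sam : (t→t); result (e→(t→t)).

(e→(t→t))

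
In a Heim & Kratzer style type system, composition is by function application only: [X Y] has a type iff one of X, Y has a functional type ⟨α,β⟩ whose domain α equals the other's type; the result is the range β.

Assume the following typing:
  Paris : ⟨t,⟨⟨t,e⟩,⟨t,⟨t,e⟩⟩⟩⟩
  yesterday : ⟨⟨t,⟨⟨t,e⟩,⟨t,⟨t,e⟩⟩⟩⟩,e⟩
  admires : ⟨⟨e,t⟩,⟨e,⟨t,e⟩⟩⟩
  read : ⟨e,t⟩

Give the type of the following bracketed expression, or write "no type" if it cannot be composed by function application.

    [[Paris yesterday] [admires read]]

At [Paris yesterday], yesterday : ⟨⟨t,⟨⟨t,e⟩,⟨t,⟨t,e⟩⟩⟩⟩,e⟩ takes Paris : ⟨t,⟨⟨t,e⟩,⟨t,⟨t,e⟩⟩⟩⟩, giving e.
At [admires read], admires : ⟨⟨e,t⟩,⟨e,⟨t,e⟩⟩⟩ takes read : ⟨e,t⟩, giving ⟨e,⟨t,e⟩⟩.
At [[Paris yesterday] [admires read]], [admires read] : ⟨e,⟨t,e⟩⟩ takes [Paris yesterday] : e, giving ⟨t,e⟩.

⟨t,e⟩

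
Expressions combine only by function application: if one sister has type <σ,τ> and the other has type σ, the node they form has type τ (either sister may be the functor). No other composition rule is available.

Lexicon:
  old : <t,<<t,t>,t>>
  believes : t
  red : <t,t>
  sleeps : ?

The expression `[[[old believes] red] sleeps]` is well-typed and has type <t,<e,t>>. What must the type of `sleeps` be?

[[[old believes] red] sleeps] is required to be <t,<e,t>>. [[old believes] red] : t cannot yield <t,<e,t>> as functor, so sleeps : <t,<t,<e,t>>>.

<t,<t,<e,t>>>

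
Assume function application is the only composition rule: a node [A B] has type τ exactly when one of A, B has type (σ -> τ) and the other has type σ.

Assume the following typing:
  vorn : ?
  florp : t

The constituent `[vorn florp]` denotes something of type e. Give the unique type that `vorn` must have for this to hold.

(t -> e)

[vorn florp] is required to be e. florp : t cannot yield e as functor, so vorn : (t -> e).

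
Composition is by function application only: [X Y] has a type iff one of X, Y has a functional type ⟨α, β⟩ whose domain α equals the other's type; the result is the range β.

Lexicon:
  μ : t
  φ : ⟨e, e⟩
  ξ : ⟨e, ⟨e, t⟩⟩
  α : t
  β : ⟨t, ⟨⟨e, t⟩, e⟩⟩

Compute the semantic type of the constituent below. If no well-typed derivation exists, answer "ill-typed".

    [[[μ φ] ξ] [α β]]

ill-typed

[μ φ]: t with ⟨e, e⟩ — neither is a function whose domain matches the other; composition fails here.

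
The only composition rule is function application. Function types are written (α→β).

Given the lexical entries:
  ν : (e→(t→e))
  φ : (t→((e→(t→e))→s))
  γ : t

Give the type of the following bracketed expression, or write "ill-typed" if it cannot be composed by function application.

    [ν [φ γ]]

s

[φ γ]: (t→((e→(t→e))→s)) applied to t yields ((e→(t→e))→s).
[ν [φ γ]]: ((e→(t→e))→s) applied to (e→(t→e)) yields s.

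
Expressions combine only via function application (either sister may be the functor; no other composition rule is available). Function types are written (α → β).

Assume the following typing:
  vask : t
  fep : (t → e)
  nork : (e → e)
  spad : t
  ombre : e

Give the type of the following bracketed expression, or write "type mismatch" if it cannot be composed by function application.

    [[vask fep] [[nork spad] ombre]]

type mismatch

[vask fep]: (t → e) applied to t yields e.
[nork spad]: (e → e) and t cannot combine by function application — type clash.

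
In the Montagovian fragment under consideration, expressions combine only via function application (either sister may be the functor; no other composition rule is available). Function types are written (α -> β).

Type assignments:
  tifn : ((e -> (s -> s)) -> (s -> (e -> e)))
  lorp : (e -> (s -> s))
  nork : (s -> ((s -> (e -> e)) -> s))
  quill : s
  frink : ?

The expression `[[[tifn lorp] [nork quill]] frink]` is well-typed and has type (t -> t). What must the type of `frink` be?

At [[[tifn lorp] [nork quill]] frink] (required: (t -> t)): [[tifn lorp] [nork quill]] is s, which is not a function with range (t -> t); hence frink is the functor — type (s -> (t -> t)).

(s -> (t -> t))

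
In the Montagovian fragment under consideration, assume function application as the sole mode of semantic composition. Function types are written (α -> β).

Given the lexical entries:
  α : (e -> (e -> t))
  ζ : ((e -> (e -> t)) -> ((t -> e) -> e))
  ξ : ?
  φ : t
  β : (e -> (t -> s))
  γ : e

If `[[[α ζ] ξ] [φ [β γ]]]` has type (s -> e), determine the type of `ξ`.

[[[α ζ] ξ] [φ [β γ]]] is required to be (s -> e). [φ [β γ]] : s cannot yield (s -> e) as functor, so [[α ζ] ξ] : (s -> (s -> e)).
[[α ζ] ξ] is required to be (s -> (s -> e)). [α ζ] : ((t -> e) -> e) cannot yield (s -> (s -> e)) as functor, so ξ : (((t -> e) -> e) -> (s -> (s -> e))).

(((t -> e) -> e) -> (s -> (s -> e)))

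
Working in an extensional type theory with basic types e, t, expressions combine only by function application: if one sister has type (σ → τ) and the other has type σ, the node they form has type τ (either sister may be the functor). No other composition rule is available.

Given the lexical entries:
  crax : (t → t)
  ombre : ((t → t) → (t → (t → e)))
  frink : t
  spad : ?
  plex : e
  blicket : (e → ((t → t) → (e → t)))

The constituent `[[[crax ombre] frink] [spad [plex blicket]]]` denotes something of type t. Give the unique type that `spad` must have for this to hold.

(((t → t) → (e → t)) → ((t → e) → t))

For [[[crax ombre] frink] [spad [plex blicket]]] to have type t with [[crax ombre] frink] of type (t → e), [spad [plex blicket]] must be the function: [spad [plex blicket]] : ((t → e) → t).
For [spad [plex blicket]] to have type ((t → e) → t) with [plex blicket] of type ((t → t) → (e → t)), spad must be the function: spad : (((t → t) → (e → t)) → ((t → e) → t)).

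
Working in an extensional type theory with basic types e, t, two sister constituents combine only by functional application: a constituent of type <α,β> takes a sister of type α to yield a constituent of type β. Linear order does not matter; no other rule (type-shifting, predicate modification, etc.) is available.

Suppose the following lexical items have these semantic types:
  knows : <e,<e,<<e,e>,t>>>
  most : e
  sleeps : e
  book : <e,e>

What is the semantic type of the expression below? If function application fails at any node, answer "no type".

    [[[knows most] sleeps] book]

t

[knows most]: functor knows : <e,<e,<<e,e>,t>>>, argument most : e; result <e,<<e,e>,t>>.
[[knows most] sleeps]: functor [knows most] : <e,<<e,e>,t>>, argument sleeps : e; result <<e,e>,t>.
[[[knows most] sleeps] book]: functor [[knows most] sleeps] : <<e,e>,t>, argument book : <e,e>; result t.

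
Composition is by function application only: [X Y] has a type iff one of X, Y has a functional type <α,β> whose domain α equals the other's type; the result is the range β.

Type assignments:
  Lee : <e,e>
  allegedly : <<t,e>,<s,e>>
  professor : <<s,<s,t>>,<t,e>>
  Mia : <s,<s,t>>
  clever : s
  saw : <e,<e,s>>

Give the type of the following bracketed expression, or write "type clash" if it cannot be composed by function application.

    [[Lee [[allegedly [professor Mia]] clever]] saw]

At [professor Mia], professor : <<s,<s,t>>,<t,e>> takes Mia : <s,<s,t>>, giving <t,e>.
At [allegedly [professor Mia]], allegedly : <<t,e>,<s,e>> takes [professor Mia] : <t,e>, giving <s,e>.
At [[allegedly [professor Mia]] clever], [allegedly [professor Mia]] : <s,e> takes clever : s, giving e.
At [Lee [[allegedly [professor Mia]] clever]], Lee : <e,e> takes [[allegedly [professor Mia]] clever] : e, giving e.
At [[Lee [[allegedly [professor Mia]] clever]] saw], saw : <e,<e,s>> takes [Lee [[allegedly [professor Mia]] clever]] : e, giving <e,s>.

<e,s>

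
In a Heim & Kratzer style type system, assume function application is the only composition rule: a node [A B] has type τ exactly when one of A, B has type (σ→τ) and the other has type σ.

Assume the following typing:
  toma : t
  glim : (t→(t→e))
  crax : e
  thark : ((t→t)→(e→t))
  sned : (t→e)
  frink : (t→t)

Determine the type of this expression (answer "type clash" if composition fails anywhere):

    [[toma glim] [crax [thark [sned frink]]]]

[toma glim]: glim is (t→(t→e)), toma is t; result (t→e).
At [sned frink]: neither (t→e) nor (t→t) can take the other as argument; the node is ill-typed.

type clash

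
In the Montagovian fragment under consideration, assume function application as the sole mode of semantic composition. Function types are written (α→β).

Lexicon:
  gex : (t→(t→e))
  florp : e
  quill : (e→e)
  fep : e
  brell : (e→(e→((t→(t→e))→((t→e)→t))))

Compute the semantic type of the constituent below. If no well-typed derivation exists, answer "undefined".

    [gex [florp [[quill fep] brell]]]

[quill fep] — quill of type (e→e) combines with fep of type e: type e.
[[quill fep] brell] — brell of type (e→(e→((t→(t→e))→((t→e)→t)))) combines with [quill fep] of type e: type (e→((t→(t→e))→((t→e)→t))).
[florp [[quill fep] brell]] — [[quill fep] brell] of type (e→((t→(t→e))→((t→e)→t))) combines with florp of type e: type ((t→(t→e))→((t→e)→t)).
[gex [florp [[quill fep] brell]]] — [florp [[quill fep] brell]] of type ((t→(t→e))→((t→e)→t)) combines with gex of type (t→(t→e)): type ((t→e)→t).

((t→e)→t)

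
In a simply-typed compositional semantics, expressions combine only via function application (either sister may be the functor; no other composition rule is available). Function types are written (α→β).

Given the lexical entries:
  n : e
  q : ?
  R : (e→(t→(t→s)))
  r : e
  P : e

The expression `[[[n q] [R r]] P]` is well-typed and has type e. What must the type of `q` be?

(e→((t→(t→s))→(e→e)))

For [[[n q] [R r]] P] to have type e with P of type e, [[n q] [R r]] must be the function: [[n q] [R r]] : (e→e).
For [[n q] [R r]] to have type (e→e) with [R r] of type (t→(t→s)), [n q] must be the function: [n q] : ((t→(t→s))→(e→e)).
For [n q] to have type ((t→(t→s))→(e→e)) with n of type e, q must be the function: q : (e→((t→(t→s))→(e→e))).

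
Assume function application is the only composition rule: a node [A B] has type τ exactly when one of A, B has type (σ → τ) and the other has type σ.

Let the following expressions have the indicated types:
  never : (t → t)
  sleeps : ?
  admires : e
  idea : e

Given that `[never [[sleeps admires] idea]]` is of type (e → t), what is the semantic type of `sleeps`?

At [never [[sleeps admires] idea]] (required: (e → t)): never is (t → t), which is not a function with range (e → t); hence [[sleeps admires] idea] is the functor — type ((t → t) → (e → t)).
At [[sleeps admires] idea] (required: ((t → t) → (e → t))): idea is e, which is not a function with range ((t → t) → (e → t)); hence [sleeps admires] is the functor — type (e → ((t → t) → (e → t))).
At [sleeps admires] (required: (e → ((t → t) → (e → t)))): admires is e, which is not a function with range (e → ((t → t) → (e → t))); hence sleeps is the functor — type (e → (e → ((t → t) → (e → t)))).

(e → (e → ((t → t) → (e → t))))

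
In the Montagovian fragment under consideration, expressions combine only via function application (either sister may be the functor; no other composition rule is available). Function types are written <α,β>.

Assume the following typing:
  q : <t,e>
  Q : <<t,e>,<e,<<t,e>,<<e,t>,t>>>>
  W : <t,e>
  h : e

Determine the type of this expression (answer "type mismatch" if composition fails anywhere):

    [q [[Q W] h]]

[Q W]: <<t,e>,<e,<<t,e>,<<e,t>,t>>>> applied to <t,e> yields <e,<<t,e>,<<e,t>,t>>>.
[[Q W] h]: <e,<<t,e>,<<e,t>,t>>> applied to e yields <<t,e>,<<e,t>,t>>.
[q [[Q W] h]]: <<t,e>,<<e,t>,t>> applied to <t,e> yields <<e,t>,t>.

<<e,t>,t>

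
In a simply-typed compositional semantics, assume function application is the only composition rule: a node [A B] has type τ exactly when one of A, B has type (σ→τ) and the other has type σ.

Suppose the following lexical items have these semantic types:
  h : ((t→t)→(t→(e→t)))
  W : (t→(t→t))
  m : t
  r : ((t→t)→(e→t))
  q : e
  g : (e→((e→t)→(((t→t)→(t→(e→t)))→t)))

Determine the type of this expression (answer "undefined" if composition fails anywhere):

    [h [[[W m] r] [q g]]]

[W m]: functor W : (t→(t→t)), argument m : t; result (t→t).
[[W m] r]: functor r : ((t→t)→(e→t)), argument [W m] : (t→t); result (e→t).
[q g]: functor g : (e→((e→t)→(((t→t)→(t→(e→t)))→t))), argument q : e; result ((e→t)→(((t→t)→(t→(e→t)))→t)).
[[[W m] r] [q g]]: functor [q g] : ((e→t)→(((t→t)→(t→(e→t)))→t)), argument [[W m] r] : (e→t); result (((t→t)→(t→(e→t)))→t).
[h [[[W m] r] [q g]]]: functor [[[W m] r] [q g]] : (((t→t)→(t→(e→t)))→t), argument h : ((t→t)→(t→(e→t))); result t.

t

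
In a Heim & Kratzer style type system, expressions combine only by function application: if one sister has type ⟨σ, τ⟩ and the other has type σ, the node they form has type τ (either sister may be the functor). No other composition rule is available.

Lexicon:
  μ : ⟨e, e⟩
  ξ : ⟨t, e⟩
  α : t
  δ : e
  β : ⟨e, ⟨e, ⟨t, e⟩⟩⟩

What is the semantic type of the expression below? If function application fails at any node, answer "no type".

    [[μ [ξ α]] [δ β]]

⟨t, e⟩

[ξ α]: functor ξ : ⟨t, e⟩, argument α : t; result e.
[μ [ξ α]]: functor μ : ⟨e, e⟩, argument [ξ α] : e; result e.
[δ β]: functor β : ⟨e, ⟨e, ⟨t, e⟩⟩⟩, argument δ : e; result ⟨e, ⟨t, e⟩⟩.
[[μ [ξ α]] [δ β]]: functor [δ β] : ⟨e, ⟨t, e⟩⟩, argument [μ [ξ α]] : e; result ⟨t, e⟩.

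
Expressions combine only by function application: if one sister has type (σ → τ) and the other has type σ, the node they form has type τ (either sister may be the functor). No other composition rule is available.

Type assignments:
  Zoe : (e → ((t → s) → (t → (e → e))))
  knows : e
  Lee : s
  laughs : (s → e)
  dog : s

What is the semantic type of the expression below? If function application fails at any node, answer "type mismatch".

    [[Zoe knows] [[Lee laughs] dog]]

type mismatch

[Zoe knows] — Zoe of type (e → ((t → s) → (t → (e → e)))) combines with knows of type e: type ((t → s) → (t → (e → e))).
[Lee laughs] — laughs of type (s → e) combines with Lee of type s: type e.
[[Lee laughs] dog]: e with s — neither is a function whose domain matches the other; composition fails here.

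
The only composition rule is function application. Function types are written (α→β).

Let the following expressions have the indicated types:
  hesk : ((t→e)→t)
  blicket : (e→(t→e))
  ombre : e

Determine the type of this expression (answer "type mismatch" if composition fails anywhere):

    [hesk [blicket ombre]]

At [blicket ombre], blicket : (e→(t→e)) takes ombre : e, giving (t→e).
At [hesk [blicket ombre]], hesk : ((t→e)→t) takes [blicket ombre] : (t→e), giving t.

t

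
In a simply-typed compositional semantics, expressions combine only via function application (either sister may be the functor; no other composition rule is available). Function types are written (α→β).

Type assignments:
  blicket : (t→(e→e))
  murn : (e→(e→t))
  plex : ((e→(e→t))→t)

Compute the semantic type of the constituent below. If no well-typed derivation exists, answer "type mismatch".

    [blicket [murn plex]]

(e→e)

[murn plex]: plex is ((e→(e→t))→t), murn is (e→(e→t)); result t.
[blicket [murn plex]]: blicket is (t→(e→e)), [murn plex] is t; result (e→e).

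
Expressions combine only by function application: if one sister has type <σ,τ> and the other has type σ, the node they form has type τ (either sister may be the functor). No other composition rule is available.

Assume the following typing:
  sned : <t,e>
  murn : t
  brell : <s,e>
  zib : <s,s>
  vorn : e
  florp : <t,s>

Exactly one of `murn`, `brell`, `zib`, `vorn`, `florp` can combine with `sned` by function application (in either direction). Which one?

murn

murn — combines: sned : <t,e> takes murn : t as argument, giving e.
brell : <s,e> — does not combine with sned.
zib : <s,s> — does not combine with sned.
vorn : e — does not combine with sned.
florp : <t,s> — does not combine with sned.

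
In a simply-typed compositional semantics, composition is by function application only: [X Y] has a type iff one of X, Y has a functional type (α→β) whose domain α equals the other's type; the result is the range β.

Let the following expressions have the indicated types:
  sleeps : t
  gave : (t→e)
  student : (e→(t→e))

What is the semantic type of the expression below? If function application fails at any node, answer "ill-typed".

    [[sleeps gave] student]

[sleeps gave]: functor gave : (t→e), argument sleeps : t; result e.
[[sleeps gave] student]: functor student : (e→(t→e)), argument [sleeps gave] : e; result (t→e).

(t→e)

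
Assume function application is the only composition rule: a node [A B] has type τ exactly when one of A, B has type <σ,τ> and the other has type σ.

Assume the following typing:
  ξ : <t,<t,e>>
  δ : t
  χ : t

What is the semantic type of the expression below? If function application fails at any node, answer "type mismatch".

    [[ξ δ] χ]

e

[ξ δ]: functor ξ : <t,<t,e>>, argument δ : t; result <t,e>.
[[ξ δ] χ]: functor [ξ δ] : <t,e>, argument χ : t; result e.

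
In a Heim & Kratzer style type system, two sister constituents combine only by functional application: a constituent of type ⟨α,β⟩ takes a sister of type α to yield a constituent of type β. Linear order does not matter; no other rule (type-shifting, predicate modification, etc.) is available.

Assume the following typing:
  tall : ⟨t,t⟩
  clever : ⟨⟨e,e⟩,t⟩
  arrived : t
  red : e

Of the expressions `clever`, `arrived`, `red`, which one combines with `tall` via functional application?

clever : ⟨⟨e,e⟩,t⟩ — no; tall wants t, and clever wants ⟨e,e⟩.
arrived — combines: tall : ⟨t,t⟩ takes arrived : t as argument, giving t.
red : e — no; tall wants t, and red wants nothing (atomic).

arrived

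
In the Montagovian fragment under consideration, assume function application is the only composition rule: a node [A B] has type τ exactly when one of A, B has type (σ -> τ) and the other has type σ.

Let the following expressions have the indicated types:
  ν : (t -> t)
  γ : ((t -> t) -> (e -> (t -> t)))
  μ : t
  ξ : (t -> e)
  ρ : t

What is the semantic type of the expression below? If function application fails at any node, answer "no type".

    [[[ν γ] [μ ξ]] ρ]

t

[ν γ]: γ is ((t -> t) -> (e -> (t -> t))), ν is (t -> t); result (e -> (t -> t)).
[μ ξ]: ξ is (t -> e), μ is t; result e.
[[ν γ] [μ ξ]]: [ν γ] is (e -> (t -> t)), [μ ξ] is e; result (t -> t).
[[[ν γ] [μ ξ]] ρ]: [[ν γ] [μ ξ]] is (t -> t), ρ is t; result t.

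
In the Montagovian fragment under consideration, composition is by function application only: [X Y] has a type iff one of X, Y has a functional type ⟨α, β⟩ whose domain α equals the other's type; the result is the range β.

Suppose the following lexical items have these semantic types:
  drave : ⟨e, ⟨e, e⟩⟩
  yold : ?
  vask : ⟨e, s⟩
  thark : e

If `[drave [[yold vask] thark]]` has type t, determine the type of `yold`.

⟨⟨e, s⟩, ⟨e, ⟨⟨e, ⟨e, e⟩⟩, t⟩⟩⟩

For [drave [[yold vask] thark]] to have type t with drave of type ⟨e, ⟨e, e⟩⟩, [[yold vask] thark] must be the function: [[yold vask] thark] : ⟨⟨e, ⟨e, e⟩⟩, t⟩.
For [[yold vask] thark] to have type ⟨⟨e, ⟨e, e⟩⟩, t⟩ with thark of type e, [yold vask] must be the function: [yold vask] : ⟨e, ⟨⟨e, ⟨e, e⟩⟩, t⟩⟩.
For [yold vask] to have type ⟨e, ⟨⟨e, ⟨e, e⟩⟩, t⟩⟩ with vask of type ⟨e, s⟩, yold must be the function: yold : ⟨⟨e, s⟩, ⟨e, ⟨⟨e, ⟨e, e⟩⟩, t⟩⟩⟩.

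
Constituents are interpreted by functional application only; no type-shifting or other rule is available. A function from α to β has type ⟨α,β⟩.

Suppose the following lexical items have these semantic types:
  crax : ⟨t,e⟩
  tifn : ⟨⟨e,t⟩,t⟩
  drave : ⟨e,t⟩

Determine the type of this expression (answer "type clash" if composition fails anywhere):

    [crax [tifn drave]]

e

At [tifn drave], tifn : ⟨⟨e,t⟩,t⟩ takes drave : ⟨e,t⟩, giving t.
At [crax [tifn drave]], crax : ⟨t,e⟩ takes [tifn drave] : t, giving e.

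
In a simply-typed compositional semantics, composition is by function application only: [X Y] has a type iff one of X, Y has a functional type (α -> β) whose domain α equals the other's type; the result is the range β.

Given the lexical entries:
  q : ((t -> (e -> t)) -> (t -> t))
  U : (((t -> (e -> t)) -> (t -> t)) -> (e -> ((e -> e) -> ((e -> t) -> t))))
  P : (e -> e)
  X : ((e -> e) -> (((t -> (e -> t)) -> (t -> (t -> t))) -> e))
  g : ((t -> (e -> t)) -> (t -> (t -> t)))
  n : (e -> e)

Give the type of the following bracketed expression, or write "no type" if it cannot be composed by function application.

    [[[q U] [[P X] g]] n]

At [q U], U : (((t -> (e -> t)) -> (t -> t)) -> (e -> ((e -> e) -> ((e -> t) -> t)))) takes q : ((t -> (e -> t)) -> (t -> t)), giving (e -> ((e -> e) -> ((e -> t) -> t))).
At [P X], X : ((e -> e) -> (((t -> (e -> t)) -> (t -> (t -> t))) -> e)) takes P : (e -> e), giving (((t -> (e -> t)) -> (t -> (t -> t))) -> e).
At [[P X] g], [P X] : (((t -> (e -> t)) -> (t -> (t -> t))) -> e) takes g : ((t -> (e -> t)) -> (t -> (t -> t))), giving e.
At [[q U] [[P X] g]], [q U] : (e -> ((e -> e) -> ((e -> t) -> t))) takes [[P X] g] : e, giving ((e -> e) -> ((e -> t) -> t)).
At [[[q U] [[P X] g]] n], [[q U] [[P X] g]] : ((e -> e) -> ((e -> t) -> t)) takes n : (e -> e), giving ((e -> t) -> t).

((e -> t) -> t)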